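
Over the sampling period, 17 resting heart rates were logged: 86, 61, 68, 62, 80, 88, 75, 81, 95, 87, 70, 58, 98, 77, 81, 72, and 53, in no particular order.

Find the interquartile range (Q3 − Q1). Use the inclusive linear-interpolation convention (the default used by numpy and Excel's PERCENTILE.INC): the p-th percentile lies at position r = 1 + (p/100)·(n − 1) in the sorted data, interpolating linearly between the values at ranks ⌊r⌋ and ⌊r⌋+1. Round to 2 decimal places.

18.00

Sorted: 53, 58, 61, 62, 68, 70, 72, 75, 77, 80, 81, 81, 86, 87, 88, 95, 98.
n = 17.
P25: r = 5 (integer) → 68.
P75: r = 13 (integer) → 86.
Difference: 86 − 68 = 18.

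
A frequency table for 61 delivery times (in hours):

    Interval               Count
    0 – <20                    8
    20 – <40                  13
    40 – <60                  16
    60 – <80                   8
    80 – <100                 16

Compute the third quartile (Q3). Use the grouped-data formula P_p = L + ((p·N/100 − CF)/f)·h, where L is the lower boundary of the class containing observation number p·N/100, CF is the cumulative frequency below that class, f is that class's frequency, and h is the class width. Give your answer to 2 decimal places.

N = 61; target position k = 75/100 · 61 = 45.75.
Cumulative frequencies: 8, 21, 37, 45, 61.
Observation 45.75 falls in the class 80 – <100.
L = 80, CF = 45, f = 16, h = 20.
P75 = 80 + ((45.75 − 45)/16)·20 = 80 + 0.9375 = 80.9375.

80.94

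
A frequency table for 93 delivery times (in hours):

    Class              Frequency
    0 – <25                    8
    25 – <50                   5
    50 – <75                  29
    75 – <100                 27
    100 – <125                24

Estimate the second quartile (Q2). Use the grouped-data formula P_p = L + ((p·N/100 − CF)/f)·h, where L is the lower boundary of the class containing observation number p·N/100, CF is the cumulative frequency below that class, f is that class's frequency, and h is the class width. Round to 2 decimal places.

79.17

N = 93; target position k = 50/100 · 93 = 46.5.
Cumulative frequencies: 8, 13, 42, 69, 93.
Observation 46.5 falls in the class 75 – <100.
L = 75, CF = 42, f = 27, h = 25.
P50 = 75 + ((46.5 − 42)/27)·25 = 75 + 4.16667 = 79.1667.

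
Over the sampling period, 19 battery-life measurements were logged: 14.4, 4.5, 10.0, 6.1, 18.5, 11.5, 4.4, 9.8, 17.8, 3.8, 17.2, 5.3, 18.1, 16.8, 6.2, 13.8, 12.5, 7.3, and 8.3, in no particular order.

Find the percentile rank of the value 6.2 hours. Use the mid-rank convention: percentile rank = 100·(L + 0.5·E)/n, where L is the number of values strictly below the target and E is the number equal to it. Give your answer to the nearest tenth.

28.9

Sorted: 3.8, 4.4, 4.5, 5.3, 6.1, 6.2, 7.3, 8.3, 9.8, 10.0, 11.5, 12.5, 13.8, 14.4, 16.8, 17.2, 17.8, 18.1, 18.5.
Count below 6.2: L = 5; count equal: E = 1; n = 19.
Percentile rank = 100·(5 + 0.5·1)/19 = 100·5.5/19 = 28.95.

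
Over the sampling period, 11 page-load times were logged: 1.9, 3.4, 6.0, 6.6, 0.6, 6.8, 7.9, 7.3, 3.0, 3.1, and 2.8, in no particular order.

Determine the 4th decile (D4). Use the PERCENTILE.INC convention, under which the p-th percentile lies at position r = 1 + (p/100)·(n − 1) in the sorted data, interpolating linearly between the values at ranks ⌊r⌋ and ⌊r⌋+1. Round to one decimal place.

Sorted: 0.6, 1.9, 2.8, 3.0, 3.1, 3.4, 6.0, 6.6, 6.8, 7.3, 7.9.
n = 11.
r = 1 + (40/100)·(11 − 1) = 1 + 4 = 5.
r is an integer, so P40 is the value at rank 5: 3.1.

3.1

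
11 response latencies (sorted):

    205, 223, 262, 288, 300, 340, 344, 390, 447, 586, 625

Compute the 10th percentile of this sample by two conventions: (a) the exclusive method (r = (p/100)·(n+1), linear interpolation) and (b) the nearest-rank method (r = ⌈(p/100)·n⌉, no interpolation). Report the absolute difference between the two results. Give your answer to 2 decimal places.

14.40

n = 11.
(a) r = 1.2; between ranks 1 (205) and 2 (223): 208.6.
(b) the nearest-rank method: rank 2 → 223.
|208.6 − 223| = 14.4.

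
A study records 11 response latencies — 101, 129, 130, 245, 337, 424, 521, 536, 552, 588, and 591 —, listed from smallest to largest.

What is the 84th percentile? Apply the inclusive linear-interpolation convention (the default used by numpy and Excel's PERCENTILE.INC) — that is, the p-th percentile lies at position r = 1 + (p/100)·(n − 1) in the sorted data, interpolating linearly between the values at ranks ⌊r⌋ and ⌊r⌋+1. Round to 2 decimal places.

n = 11.
r = 1 + (84/100)·(11 − 1) = 1 + 8.4 = 9.4.
Rank 9 is 552 and rank 10 is 588.
Interpolate: 552 + 0.4·(588 − 552) = 552 + 0.4·36 = 566.4.

566.40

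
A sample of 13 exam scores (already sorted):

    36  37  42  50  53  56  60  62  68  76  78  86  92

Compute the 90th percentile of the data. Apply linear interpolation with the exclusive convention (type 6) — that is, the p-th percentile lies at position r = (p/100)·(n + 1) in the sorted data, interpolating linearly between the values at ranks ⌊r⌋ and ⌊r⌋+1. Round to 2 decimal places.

89.60

n = 13.
r = (90/100)·(13 + 1) = 12.6.
Rank 12 is 86 and rank 13 is 92.
Interpolate: 86 + 0.6·(92 − 86) = 86 + 0.6·6 = 89.6.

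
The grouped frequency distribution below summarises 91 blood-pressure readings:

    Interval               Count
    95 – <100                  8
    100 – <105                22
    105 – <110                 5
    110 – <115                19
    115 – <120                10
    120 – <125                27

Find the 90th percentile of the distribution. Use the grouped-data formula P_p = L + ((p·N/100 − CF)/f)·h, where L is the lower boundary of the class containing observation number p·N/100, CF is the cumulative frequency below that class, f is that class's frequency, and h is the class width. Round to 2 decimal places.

N = 91; target position k = 90/100 · 91 = 81.9.
Cumulative frequencies: 8, 30, 35, 54, 64, 91.
Observation 81.9 falls in the class 120 – <125.
L = 120, CF = 64, f = 27, h = 5.
P90 = 120 + ((81.9 − 64)/27)·5 = 120 + 3.31481 = 123.315.

123.31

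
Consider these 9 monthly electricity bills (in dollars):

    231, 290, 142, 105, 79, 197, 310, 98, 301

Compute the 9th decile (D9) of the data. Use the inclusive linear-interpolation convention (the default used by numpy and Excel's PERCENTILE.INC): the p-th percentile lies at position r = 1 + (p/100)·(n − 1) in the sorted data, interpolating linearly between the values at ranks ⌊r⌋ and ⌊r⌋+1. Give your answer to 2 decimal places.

Sorted: 79, 98, 105, 142, 197, 231, 290, 301, 310.
n = 9.
r = 1 + (90/100)·(9 − 1) = 1 + 7.2 = 8.2.
Rank 8 is 301 and rank 9 is 310.
Interpolate: 301 + 0.2·(310 − 301) = 301 + 0.2·9 = 302.8.

302.80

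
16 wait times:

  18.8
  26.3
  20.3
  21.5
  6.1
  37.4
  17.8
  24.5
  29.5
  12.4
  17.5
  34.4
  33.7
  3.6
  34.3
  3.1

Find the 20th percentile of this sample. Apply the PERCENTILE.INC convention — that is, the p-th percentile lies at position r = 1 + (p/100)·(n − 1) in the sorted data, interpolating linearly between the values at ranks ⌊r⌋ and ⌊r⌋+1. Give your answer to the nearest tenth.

12.4

Sorted: 3.1, 3.6, 6.1, 12.4, 17.5, 17.8, 18.8, 20.3, 21.5, 24.5, 26.3, 29.5, 33.7, 34.3, 34.4, 37.4.
n = 16.
r = 1 + (20/100)·(16 − 1) = 1 + 3 = 4.
r is an integer, so P20 is the value at rank 4: 12.4.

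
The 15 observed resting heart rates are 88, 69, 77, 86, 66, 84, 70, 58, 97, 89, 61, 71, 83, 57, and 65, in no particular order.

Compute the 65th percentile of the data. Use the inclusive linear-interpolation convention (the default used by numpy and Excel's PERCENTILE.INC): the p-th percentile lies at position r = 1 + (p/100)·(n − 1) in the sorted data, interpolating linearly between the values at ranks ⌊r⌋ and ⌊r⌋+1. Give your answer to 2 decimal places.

83.10

Sorted: 57, 58, 61, 65, 66, 69, 70, 71, 77, 83, 84, 86, 88, 89, 97.
n = 15.
r = 1 + (65/100)·(15 − 1) = 1 + 9.1 = 10.1.
Rank 10 is 83 and rank 11 is 84.
Interpolate: 83 + 0.1·(84 − 83) = 83 + 0.1·1 = 83.1.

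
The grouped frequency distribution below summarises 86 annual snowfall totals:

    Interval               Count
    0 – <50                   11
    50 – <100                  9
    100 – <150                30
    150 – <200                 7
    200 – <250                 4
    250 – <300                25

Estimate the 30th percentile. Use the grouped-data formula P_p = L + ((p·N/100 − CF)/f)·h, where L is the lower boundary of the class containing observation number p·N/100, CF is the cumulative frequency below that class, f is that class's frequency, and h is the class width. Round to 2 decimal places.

109.67

N = 86; target position k = 30/100 · 86 = 25.8.
Cumulative frequencies: 11, 20, 50, 57, 61, 86.
Observation 25.8 falls in the class 100 – <150.
L = 100, CF = 20, f = 30, h = 50.
P30 = 100 + ((25.8 − 20)/30)·50 = 100 + 9.66667 = 109.667.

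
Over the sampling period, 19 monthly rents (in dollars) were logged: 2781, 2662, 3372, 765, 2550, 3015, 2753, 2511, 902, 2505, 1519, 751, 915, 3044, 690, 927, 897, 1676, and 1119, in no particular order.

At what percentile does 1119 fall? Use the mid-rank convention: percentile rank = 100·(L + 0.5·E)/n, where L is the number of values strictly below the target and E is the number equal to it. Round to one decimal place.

39.5

Sorted: 690, 751, 765, 897, 902, 915, 927, 1119, 1519, 1676, 2505, 2511, 2550, 2662, 2753, 2781, 3015, 3044, 3372.
Count below 1119: L = 7; count equal: E = 1; n = 19.
Percentile rank = 100·(7 + 0.5·1)/19 = 100·7.5/19 = 39.47.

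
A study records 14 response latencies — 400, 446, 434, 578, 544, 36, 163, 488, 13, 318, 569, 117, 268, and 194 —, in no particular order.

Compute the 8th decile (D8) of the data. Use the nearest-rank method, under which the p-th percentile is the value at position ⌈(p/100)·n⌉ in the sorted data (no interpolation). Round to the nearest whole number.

544

Sorted: 13, 36, 117, 163, 194, 268, 318, 400, 434, 446, 488, 544, 569, 578.
n = 14.
Position = ⌈80/100 · 14⌉ = ⌈11.2⌉ = 12.
The value at rank 12 is 544.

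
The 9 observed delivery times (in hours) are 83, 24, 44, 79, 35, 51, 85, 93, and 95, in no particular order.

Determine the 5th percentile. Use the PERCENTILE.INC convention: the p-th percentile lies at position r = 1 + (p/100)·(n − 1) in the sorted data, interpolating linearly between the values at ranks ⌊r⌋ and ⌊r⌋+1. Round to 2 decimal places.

Sorted: 24, 35, 44, 51, 79, 83, 85, 93, 95.
n = 9.
r = 1 + (5/100)·(9 − 1) = 1 + 0.4 = 1.4.
Rank 1 is 24 and rank 2 is 35.
Interpolate: 24 + 0.4·(35 − 24) = 24 + 0.4·11 = 28.4.

28.40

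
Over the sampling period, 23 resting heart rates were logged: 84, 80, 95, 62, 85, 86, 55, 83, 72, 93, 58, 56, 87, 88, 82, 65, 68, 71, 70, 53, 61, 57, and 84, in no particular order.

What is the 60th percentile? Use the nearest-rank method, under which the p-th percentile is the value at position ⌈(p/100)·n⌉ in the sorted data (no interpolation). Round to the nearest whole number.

Sorted: 53, 55, 56, 57, 58, 61, 62, 65, 68, 70, 71, 72, 80, 82, 83, 84, 84, 85, 86, 87, 88, 93, 95.
n = 23.
Position = ⌈60/100 · 23⌉ = ⌈13.8⌉ = 14.
The value at rank 14 is 82.

82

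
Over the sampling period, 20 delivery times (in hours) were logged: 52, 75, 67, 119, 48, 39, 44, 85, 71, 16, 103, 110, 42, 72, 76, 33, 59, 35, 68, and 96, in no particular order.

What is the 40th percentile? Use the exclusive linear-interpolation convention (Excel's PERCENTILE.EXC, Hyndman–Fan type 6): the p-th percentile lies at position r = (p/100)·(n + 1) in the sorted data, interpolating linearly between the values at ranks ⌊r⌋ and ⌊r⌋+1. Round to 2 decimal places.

Sorted: 16, 33, 35, 39, 42, 44, 48, 52, 59, 67, 68, 71, 72, 75, 76, 85, 96, 103, 110, 119.
n = 20.
r = (40/100)·(20 + 1) = 8.4.
Rank 8 is 52 and rank 9 is 59.
Interpolate: 52 + 0.4·(59 − 52) = 52 + 0.4·7 = 54.8.

54.80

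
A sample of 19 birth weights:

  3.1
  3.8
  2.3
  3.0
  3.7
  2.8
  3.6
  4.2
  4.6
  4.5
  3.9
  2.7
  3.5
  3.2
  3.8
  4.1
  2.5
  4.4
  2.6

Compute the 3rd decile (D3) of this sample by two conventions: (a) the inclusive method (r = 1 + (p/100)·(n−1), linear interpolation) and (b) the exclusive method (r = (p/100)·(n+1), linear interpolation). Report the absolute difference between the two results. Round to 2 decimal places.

Sorted: 2.3, 2.5, 2.6, 2.7, 2.8, 3.0, 3.1, 3.2, 3.5, 3.6, 3.7, 3.8, 3.8, 3.9, 4.1, 4.2, 4.4, 4.5, 4.6.
n = 19.
(a) r = 6.4; between ranks 6 (3.0) and 7 (3.1): 3.04.
(b) r = 6 → value at rank 6 = 3.
|3.04 − 3| = 0.04.

0.04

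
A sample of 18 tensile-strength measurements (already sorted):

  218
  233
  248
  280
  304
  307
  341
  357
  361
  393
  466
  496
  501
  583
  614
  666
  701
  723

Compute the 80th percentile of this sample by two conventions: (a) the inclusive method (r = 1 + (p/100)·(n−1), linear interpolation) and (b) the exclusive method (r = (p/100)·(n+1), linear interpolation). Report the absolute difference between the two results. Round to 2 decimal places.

n = 18.
(a) r = 14.6; between ranks 14 (583) and 15 (614): 601.6.
(b) r = 15.2; between ranks 15 (614) and 16 (666): 624.4.
|601.6 − 624.4| = 22.8.

22.80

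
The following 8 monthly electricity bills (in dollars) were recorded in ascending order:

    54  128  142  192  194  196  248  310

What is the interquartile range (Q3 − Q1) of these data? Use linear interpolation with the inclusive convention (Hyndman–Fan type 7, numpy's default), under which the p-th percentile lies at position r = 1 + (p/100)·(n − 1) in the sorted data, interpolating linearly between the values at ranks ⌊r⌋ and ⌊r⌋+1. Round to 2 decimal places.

n = 8.
P25: r = 2.75; ranks 2–3 are 128, 142; interpolating gives 138.5.
P75: r = 6.25; ranks 6–7 are 196, 248; interpolating gives 209.
Difference: 209 − 138.5 = 70.5.

70.50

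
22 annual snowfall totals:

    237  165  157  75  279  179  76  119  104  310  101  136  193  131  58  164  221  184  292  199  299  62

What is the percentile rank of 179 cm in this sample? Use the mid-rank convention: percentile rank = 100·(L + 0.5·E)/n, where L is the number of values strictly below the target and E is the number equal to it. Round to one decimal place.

Sorted: 58, 62, 75, 76, 101, 104, 119, 131, 136, 157, 164, 165, 179, 184, 193, 199, 221, 237, 279, 292, 299, 310.
Count below 179: L = 12; count equal: E = 1; n = 22.
Percentile rank = 100·(12 + 0.5·1)/22 = 100·12.5/22 = 56.82.

56.8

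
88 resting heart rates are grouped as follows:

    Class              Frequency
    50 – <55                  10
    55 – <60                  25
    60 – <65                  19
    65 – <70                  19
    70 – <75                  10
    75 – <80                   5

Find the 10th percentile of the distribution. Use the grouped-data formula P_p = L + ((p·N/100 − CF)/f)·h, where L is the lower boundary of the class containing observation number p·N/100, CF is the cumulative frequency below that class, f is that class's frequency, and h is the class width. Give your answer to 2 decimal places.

N = 88; target position k = 10/100 · 88 = 8.8.
Cumulative frequencies: 10, 35, 54, 73, 83, 88.
Observation 8.8 falls in the class 50 – <55.
L = 50, CF = 0, f = 10, h = 5.
P10 = 50 + ((8.8 − 0)/10)·5 = 50 + 4.4 = 54.4.

54.40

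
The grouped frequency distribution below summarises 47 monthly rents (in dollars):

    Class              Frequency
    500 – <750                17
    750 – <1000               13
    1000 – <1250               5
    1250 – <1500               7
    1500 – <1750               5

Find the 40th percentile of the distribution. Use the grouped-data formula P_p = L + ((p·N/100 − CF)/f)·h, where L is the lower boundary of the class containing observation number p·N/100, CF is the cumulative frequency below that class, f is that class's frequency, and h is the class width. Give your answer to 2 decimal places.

784.62

N = 47; target position k = 40/100 · 47 = 18.8.
Cumulative frequencies: 17, 30, 35, 42, 47.
Observation 18.8 falls in the class 750 – <1000.
L = 750, CF = 17, f = 13, h = 250.
P40 = 750 + ((18.8 − 17)/13)·250 = 750 + 34.6154 = 784.615.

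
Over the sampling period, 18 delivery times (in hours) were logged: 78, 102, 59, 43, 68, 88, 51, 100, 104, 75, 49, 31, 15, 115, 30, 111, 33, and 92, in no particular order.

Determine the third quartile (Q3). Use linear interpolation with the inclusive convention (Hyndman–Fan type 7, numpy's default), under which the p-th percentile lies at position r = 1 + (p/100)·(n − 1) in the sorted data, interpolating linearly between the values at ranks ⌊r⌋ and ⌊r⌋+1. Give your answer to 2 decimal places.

98.00

Sorted: 15, 30, 31, 33, 43, 49, 51, 59, 68, 75, 78, 88, 92, 100, 102, 104, 111, 115.
n = 18.
r = 1 + (75/100)·(18 − 1) = 1 + 12.75 = 13.75.
Rank 13 is 92 and rank 14 is 100.
Interpolate: 92 + 0.75·(100 − 92) = 92 + 0.75·8 = 98.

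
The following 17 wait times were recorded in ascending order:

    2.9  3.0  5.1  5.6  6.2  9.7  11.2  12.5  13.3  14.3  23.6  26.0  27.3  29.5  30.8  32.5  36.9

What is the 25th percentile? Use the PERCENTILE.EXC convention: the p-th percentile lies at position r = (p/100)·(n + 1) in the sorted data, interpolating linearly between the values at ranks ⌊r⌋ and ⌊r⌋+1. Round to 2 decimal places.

5.90

n = 17.
r = (25/100)·(17 + 1) = 4.5.
Rank 4 is 5.6 and rank 5 is 6.2.
Interpolate: 5.6 + 0.5·(6.2 − 5.6) = 5.6 + 0.5·0.6 = 5.9.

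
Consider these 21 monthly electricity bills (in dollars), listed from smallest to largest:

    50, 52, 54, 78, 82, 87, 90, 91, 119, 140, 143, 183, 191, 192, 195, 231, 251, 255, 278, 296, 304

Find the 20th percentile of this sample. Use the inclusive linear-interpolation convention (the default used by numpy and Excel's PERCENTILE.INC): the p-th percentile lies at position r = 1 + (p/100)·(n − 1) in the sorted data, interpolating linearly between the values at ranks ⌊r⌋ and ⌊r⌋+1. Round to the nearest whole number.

n = 21.
r = 1 + (20/100)·(21 − 1) = 1 + 4 = 5.
r is an integer, so P20 is the value at rank 5: 82.

82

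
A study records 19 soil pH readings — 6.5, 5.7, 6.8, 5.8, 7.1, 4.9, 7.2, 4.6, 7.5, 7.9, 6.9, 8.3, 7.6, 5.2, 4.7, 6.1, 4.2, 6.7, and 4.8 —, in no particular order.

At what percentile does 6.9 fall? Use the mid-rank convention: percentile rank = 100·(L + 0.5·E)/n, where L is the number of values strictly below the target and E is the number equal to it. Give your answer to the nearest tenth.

65.8

Sorted: 4.2, 4.6, 4.7, 4.8, 4.9, 5.2, 5.7, 5.8, 6.1, 6.5, 6.7, 6.8, 6.9, 7.1, 7.2, 7.5, 7.6, 7.9, 8.3.
Count below 6.9: L = 12; count equal: E = 1; n = 19.
Percentile rank = 100·(12 + 0.5·1)/19 = 100·12.5/19 = 65.79.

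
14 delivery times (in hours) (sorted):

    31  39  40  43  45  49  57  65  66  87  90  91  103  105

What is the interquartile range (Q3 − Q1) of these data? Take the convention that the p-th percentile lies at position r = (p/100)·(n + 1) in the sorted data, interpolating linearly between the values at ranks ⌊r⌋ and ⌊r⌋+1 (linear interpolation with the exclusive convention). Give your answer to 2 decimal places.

n = 14.
P25: r = 3.75; ranks 3–4 are 40, 43; interpolating gives 42.25.
P75: r = 11.25; ranks 11–12 are 90, 91; interpolating gives 90.25.
Difference: 90.25 − 42.25 = 48.

48.00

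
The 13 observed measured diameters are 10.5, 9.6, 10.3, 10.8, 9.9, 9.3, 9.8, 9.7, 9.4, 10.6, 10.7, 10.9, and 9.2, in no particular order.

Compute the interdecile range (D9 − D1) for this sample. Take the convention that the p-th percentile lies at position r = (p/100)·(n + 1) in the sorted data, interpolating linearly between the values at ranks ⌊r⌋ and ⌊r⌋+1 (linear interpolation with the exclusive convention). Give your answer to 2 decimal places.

Sorted: 9.2, 9.3, 9.4, 9.6, 9.7, 9.8, 9.9, 10.3, 10.5, 10.6, 10.7, 10.8, 10.9.
n = 13.
P10: r = 1.4; ranks 1–2 are 9.2, 9.3; interpolating gives 9.24.
P90: r = 12.6; ranks 12–13 are 10.8, 10.9; interpolating gives 10.86.
Difference: 10.86 − 9.24 = 1.62.

1.62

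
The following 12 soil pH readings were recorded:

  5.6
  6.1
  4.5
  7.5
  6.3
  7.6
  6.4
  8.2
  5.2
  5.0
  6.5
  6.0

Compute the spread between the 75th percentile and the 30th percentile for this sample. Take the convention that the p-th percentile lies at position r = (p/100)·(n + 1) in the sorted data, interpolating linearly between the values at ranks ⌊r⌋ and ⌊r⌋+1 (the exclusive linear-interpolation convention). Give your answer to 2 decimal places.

1.69

Sorted: 4.5, 5.0, 5.2, 5.6, 6.0, 6.1, 6.3, 6.4, 6.5, 7.5, 7.6, 8.2.
n = 12.
P30: r = 3.9; ranks 3–4 are 5.2, 5.6; interpolating gives 5.56.
P75: r = 9.75; ranks 9–10 are 6.5, 7.5; interpolating gives 7.25.
Difference: 7.25 − 5.56 = 1.69.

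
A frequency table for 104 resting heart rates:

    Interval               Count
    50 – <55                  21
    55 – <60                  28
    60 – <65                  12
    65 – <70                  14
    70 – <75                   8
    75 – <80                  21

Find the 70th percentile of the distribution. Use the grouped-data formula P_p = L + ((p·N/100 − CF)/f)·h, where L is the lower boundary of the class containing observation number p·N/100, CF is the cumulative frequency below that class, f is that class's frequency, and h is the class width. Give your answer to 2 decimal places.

N = 104; target position k = 70/100 · 104 = 72.8.
Cumulative frequencies: 21, 49, 61, 75, 83, 104.
Observation 72.8 falls in the class 65 – <70.
L = 65, CF = 61, f = 14, h = 5.
P70 = 65 + ((72.8 − 61)/14)·5 = 65 + 4.21429 = 69.2143.

69.21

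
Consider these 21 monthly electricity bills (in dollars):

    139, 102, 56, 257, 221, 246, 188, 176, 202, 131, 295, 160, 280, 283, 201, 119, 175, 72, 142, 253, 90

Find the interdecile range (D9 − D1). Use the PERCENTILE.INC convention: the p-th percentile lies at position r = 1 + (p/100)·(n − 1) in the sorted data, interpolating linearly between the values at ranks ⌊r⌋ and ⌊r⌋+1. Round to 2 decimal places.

Sorted: 56, 72, 90, 102, 119, 131, 139, 142, 160, 175, 176, 188, 201, 202, 221, 246, 253, 257, 280, 283, 295.
n = 21.
P10: r = 3 (integer) → 90.
P90: r = 19 (integer) → 280.
Difference: 280 − 90 = 190.

190.00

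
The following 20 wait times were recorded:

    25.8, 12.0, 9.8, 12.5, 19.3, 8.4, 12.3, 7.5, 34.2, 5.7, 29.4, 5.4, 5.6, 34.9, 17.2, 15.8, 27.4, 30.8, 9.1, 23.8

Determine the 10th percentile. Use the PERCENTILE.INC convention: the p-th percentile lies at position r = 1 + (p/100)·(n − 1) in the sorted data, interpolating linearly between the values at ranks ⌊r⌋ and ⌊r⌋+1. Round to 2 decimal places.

Sorted: 5.4, 5.6, 5.7, 7.5, 8.4, 9.1, 9.8, 12.0, 12.3, 12.5, 15.8, 17.2, 19.3, 23.8, 25.8, 27.4, 29.4, 30.8, 34.2, 34.9.
n = 20.
r = 1 + (10/100)·(20 − 1) = 1 + 1.9 = 2.9.
Rank 2 is 5.6 and rank 3 is 5.7.
Interpolate: 5.6 + 0.9·(5.7 − 5.6) = 5.6 + 0.9·0.1 = 5.69.

5.69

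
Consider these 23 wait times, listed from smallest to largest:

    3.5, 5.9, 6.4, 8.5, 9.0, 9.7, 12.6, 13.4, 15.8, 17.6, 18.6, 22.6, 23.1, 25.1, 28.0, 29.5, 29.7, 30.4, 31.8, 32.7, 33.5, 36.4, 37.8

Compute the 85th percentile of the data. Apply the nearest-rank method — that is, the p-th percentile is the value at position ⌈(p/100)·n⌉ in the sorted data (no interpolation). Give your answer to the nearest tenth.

n = 23.
Position = ⌈85/100 · 23⌉ = ⌈19.55⌉ = 20.
The value at rank 20 is 32.7.

32.7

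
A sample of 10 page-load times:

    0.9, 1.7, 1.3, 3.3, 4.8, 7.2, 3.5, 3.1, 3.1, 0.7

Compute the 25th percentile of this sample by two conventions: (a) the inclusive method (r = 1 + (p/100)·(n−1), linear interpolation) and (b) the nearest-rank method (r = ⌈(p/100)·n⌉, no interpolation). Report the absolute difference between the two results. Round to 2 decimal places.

0.10

Sorted: 0.7, 0.9, 1.3, 1.7, 3.1, 3.1, 3.3, 3.5, 4.8, 7.2.
n = 10.
(a) r = 3.25; between ranks 3 (1.3) and 4 (1.7): 1.4.
(b) the nearest-rank method: rank 3 → 1.3.
|1.4 − 1.3| = 0.1.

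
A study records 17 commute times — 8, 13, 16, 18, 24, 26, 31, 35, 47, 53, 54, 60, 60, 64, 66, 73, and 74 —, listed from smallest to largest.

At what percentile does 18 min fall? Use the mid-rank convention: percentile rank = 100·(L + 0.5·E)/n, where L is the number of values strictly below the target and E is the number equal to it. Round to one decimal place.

20.6

Count below 18: L = 3; count equal: E = 1; n = 17.
Percentile rank = 100·(3 + 0.5·1)/17 = 100·3.5/17 = 20.59.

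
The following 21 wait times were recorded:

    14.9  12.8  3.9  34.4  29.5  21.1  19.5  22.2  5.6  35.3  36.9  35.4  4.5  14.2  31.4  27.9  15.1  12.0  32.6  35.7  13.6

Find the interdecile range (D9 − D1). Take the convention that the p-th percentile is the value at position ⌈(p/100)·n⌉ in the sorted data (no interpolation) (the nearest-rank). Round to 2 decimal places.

Sorted: 3.9, 4.5, 5.6, 12.0, 12.8, 13.6, 14.2, 14.9, 15.1, 19.5, 21.1, 22.2, 27.9, 29.5, 31.4, 32.6, 34.4, 35.3, 35.4, 35.7, 36.9.
n = 21.
P10: rank ⌈10/100·21⌉ = 3 → 5.6.
P90: rank ⌈90/100·21⌉ = 19 → 35.4.
Difference: 35.4 − 5.6 = 29.8.

29.80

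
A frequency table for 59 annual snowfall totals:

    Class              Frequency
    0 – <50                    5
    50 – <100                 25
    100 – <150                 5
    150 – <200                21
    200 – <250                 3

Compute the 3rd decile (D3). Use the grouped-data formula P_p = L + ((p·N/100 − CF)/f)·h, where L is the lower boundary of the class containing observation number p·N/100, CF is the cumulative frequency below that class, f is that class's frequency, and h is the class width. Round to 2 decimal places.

N = 59; target position k = 30/100 · 59 = 17.7.
Cumulative frequencies: 5, 30, 35, 56, 59.
Observation 17.7 falls in the class 50 – <100.
L = 50, CF = 5, f = 25, h = 50.
P30 = 50 + ((17.7 − 5)/25)·50 = 50 + 25.4 = 75.4.

75.40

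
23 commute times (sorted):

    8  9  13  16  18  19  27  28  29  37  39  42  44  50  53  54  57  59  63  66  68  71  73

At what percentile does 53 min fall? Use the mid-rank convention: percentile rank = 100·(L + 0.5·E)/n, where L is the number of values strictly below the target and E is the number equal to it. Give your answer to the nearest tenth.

Count below 53: L = 14; count equal: E = 1; n = 23.
Percentile rank = 100·(14 + 0.5·1)/23 = 100·14.5/23 = 63.04.

63.0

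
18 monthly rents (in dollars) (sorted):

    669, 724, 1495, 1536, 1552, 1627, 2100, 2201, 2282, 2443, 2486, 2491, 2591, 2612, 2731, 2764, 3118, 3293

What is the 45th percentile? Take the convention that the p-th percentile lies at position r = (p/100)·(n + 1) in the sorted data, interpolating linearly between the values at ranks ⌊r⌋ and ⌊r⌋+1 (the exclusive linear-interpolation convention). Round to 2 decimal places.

n = 18.
r = (45/100)·(18 + 1) = 8.55.
Rank 8 is 2201 and rank 9 is 2282.
Interpolate: 2201 + 0.55·(2282 − 2201) = 2201 + 0.55·81 = 2245.55.

2245.55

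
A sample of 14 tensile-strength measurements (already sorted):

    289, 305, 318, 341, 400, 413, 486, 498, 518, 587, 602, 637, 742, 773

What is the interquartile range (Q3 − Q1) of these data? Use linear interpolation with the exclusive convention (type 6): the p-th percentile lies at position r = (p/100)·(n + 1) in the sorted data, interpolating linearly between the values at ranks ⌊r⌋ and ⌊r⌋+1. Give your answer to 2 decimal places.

n = 14.
P25: r = 3.75; ranks 3–4 are 318, 341; interpolating gives 335.25.
P75: r = 11.25; ranks 11–12 are 602, 637; interpolating gives 610.75.
Difference: 610.75 − 335.25 = 275.5.

275.50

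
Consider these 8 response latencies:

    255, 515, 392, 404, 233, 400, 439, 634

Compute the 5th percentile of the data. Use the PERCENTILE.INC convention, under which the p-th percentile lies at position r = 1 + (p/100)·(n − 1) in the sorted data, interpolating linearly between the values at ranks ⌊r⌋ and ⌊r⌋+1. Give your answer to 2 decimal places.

240.70

Sorted: 233, 255, 392, 400, 404, 439, 515, 634.
n = 8.
r = 1 + (5/100)·(8 − 1) = 1 + 0.35 = 1.35.
Rank 1 is 233 and rank 2 is 255.
Interpolate: 233 + 0.35·(255 − 233) = 233 + 0.35·22 = 240.7.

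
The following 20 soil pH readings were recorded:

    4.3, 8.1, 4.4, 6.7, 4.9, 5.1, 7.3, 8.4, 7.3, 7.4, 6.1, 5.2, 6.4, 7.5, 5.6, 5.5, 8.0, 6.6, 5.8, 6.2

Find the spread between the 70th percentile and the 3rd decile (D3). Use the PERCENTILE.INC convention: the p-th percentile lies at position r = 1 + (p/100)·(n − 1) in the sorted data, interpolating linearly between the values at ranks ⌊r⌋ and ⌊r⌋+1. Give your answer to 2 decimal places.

Sorted: 4.3, 4.4, 4.9, 5.1, 5.2, 5.5, 5.6, 5.8, 6.1, 6.2, 6.4, 6.6, 6.7, 7.3, 7.3, 7.4, 7.5, 8.0, 8.1, 8.4.
n = 20.
P30: r = 6.7; ranks 6–7 are 5.5, 5.6; interpolating gives 5.57.
P70: r = 14.3; ranks 14–15 are 7.3, 7.3; interpolating gives 7.3.
Difference: 7.3 − 5.57 = 1.73.

1.73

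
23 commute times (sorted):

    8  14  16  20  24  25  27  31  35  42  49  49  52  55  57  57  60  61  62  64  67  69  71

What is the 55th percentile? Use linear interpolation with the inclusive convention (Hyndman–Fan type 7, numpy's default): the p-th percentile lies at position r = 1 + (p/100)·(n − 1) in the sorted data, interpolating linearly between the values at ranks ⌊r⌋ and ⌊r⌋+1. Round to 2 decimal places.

52.30

n = 23.
r = 1 + (55/100)·(23 − 1) = 1 + 12.1 = 13.1.
Rank 13 is 52 and rank 14 is 55.
Interpolate: 52 + 0.1·(55 − 52) = 52 + 0.1·3 = 52.3.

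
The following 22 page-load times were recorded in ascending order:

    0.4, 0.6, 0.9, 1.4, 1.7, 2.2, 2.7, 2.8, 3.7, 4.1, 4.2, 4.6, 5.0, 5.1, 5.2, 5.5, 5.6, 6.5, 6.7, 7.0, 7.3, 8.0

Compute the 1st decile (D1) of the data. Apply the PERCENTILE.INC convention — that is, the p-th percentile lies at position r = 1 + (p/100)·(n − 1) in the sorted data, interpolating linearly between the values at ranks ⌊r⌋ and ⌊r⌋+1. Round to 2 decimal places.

0.95

n = 22.
r = 1 + (10/100)·(22 − 1) = 1 + 2.1 = 3.1.
Rank 3 is 0.9 and rank 4 is 1.4.
Interpolate: 0.9 + 0.1·(1.4 − 0.9) = 0.9 + 0.1·0.5 = 0.95.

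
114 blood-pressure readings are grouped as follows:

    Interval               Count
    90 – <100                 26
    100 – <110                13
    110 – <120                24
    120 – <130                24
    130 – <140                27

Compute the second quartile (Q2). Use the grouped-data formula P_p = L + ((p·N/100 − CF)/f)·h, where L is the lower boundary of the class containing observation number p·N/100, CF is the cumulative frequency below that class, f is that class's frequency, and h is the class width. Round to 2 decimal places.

N = 114; target position k = 50/100 · 114 = 57.
Cumulative frequencies: 26, 39, 63, 87, 114.
Observation 57 falls in the class 110 – <120.
L = 110, CF = 39, f = 24, h = 10.
P50 = 110 + ((57 − 39)/24)·10 = 110 + 7.5 = 117.5.

117.50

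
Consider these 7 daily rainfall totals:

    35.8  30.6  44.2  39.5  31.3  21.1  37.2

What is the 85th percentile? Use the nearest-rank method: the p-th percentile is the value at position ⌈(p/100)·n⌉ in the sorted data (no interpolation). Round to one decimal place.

Sorted: 21.1, 30.6, 31.3, 35.8, 37.2, 39.5, 44.2.
n = 7.
Position = ⌈85/100 · 7⌉ = ⌈5.95⌉ = 6.
The value at rank 6 is 39.5.

39.5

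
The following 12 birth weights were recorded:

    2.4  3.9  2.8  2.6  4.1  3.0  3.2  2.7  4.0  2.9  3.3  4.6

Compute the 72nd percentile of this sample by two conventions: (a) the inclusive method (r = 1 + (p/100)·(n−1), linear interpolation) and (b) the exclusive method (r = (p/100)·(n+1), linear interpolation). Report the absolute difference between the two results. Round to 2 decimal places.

0.08

Sorted: 2.4, 2.6, 2.7, 2.8, 2.9, 3.0, 3.2, 3.3, 3.9, 4.0, 4.1, 4.6.
n = 12.
(a) r = 8.92; between ranks 8 (3.3) and 9 (3.9): 3.852.
(b) r = 9.36; between ranks 9 (3.9) and 10 (4.0): 3.936.
|3.852 − 3.936| = 0.084.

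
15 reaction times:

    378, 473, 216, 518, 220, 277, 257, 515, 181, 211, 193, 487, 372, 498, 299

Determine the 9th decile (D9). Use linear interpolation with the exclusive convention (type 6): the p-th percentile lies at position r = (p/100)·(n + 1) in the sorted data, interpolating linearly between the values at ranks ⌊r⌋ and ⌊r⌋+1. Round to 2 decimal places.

516.20

Sorted: 181, 193, 211, 216, 220, 257, 277, 299, 372, 378, 473, 487, 498, 515, 518.
n = 15.
r = (90/100)·(15 + 1) = 14.4.
Rank 14 is 515 and rank 15 is 518.
Interpolate: 515 + 0.4·(518 − 515) = 515 + 0.4·3 = 516.2.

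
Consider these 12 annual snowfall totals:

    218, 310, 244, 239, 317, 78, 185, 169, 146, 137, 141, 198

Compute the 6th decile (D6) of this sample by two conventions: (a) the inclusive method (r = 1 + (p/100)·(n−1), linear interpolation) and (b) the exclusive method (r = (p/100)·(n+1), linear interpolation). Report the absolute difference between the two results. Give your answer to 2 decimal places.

Sorted: 78, 137, 141, 146, 169, 185, 198, 218, 239, 244, 310, 317.
n = 12.
(a) r = 7.6; between ranks 7 (198) and 8 (218): 210.
(b) r = 7.8; between ranks 7 (198) and 8 (218): 214.
|210 − 214| = 4.

4.00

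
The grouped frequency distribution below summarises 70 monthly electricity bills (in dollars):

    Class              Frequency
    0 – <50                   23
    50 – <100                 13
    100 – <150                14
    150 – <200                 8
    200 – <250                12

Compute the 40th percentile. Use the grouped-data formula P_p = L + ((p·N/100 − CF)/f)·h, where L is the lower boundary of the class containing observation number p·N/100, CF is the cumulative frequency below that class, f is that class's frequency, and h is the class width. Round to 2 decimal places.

69.23

N = 70; target position k = 40/100 · 70 = 28.
Cumulative frequencies: 23, 36, 50, 58, 70.
Observation 28 falls in the class 50 – <100.
L = 50, CF = 23, f = 13, h = 50.
P40 = 50 + ((28 − 23)/13)·50 = 50 + 19.2308 = 69.2308.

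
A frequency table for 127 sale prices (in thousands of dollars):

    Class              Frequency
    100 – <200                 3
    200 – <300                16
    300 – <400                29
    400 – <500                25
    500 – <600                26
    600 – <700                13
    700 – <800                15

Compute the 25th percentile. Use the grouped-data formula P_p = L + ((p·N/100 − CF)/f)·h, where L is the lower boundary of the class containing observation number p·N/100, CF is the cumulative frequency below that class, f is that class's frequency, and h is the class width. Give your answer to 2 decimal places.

343.97

N = 127; target position k = 25/100 · 127 = 31.75.
Cumulative frequencies: 3, 19, 48, 73, 99, 112, 127.
Observation 31.75 falls in the class 300 – <400.
L = 300, CF = 19, f = 29, h = 100.
P25 = 300 + ((31.75 − 19)/29)·100 = 300 + 43.9655 = 343.966.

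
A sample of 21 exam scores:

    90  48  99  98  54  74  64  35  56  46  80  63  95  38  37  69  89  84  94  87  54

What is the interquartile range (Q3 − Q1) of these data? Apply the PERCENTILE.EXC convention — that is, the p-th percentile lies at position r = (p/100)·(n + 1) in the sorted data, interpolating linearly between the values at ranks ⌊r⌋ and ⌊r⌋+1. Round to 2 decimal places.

38.50

Sorted: 35, 37, 38, 46, 48, 54, 54, 56, 63, 64, 69, 74, 80, 84, 87, 89, 90, 94, 95, 98, 99.
n = 21.
P25: r = 5.5; ranks 5–6 are 48, 54; interpolating gives 51.
P75: r = 16.5; ranks 16–17 are 89, 90; interpolating gives 89.5.
Difference: 89.5 − 51 = 38.5.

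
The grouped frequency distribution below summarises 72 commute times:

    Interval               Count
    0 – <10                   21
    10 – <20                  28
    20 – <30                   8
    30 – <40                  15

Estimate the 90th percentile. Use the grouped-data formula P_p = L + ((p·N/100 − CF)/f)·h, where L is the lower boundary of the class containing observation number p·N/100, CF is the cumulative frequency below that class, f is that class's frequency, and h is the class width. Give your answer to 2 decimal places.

35.20

N = 72; target position k = 90/100 · 72 = 64.8.
Cumulative frequencies: 21, 49, 57, 72.
Observation 64.8 falls in the class 30 – <40.
L = 30, CF = 57, f = 15, h = 10.
P90 = 30 + ((64.8 − 57)/15)·10 = 30 + 5.2 = 35.2.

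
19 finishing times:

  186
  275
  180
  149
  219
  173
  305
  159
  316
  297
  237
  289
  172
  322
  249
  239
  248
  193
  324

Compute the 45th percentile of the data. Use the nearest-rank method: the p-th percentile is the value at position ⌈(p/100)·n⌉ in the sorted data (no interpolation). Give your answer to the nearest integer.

Sorted: 149, 159, 172, 173, 180, 186, 193, 219, 237, 239, 248, 249, 275, 289, 297, 305, 316, 322, 324.
n = 19.
Position = ⌈45/100 · 19⌉ = ⌈8.55⌉ = 9.
The value at rank 9 is 237.

237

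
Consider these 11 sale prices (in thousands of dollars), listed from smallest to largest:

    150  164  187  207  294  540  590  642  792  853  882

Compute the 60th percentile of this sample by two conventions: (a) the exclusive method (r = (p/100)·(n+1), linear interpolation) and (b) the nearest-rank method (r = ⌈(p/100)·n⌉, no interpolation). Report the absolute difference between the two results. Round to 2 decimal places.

n = 11.
(a) r = 7.2; between ranks 7 (590) and 8 (642): 600.4.
(b) the nearest-rank method: rank 7 → 590.
|600.4 − 590| = 10.4.

10.40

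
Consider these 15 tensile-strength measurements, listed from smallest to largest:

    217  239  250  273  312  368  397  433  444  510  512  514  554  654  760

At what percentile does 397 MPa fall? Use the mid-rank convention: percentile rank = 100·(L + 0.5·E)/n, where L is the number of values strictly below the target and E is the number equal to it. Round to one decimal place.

Count below 397: L = 6; count equal: E = 1; n = 15.
Percentile rank = 100·(6 + 0.5·1)/15 = 100·6.5/15 = 43.33.

43.3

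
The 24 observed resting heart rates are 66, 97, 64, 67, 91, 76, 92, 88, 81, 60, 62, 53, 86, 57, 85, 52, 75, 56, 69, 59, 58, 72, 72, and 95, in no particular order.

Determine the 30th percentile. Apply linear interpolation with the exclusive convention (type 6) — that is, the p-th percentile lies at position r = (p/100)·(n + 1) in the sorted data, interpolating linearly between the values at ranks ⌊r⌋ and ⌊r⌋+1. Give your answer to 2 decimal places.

61.00

Sorted: 52, 53, 56, 57, 58, 59, 60, 62, 64, 66, 67, 69, 72, 72, 75, 76, 81, 85, 86, 88, 91, 92, 95, 97.
n = 24.
r = (30/100)·(24 + 1) = 7.5.
Rank 7 is 60 and rank 8 is 62.
Interpolate: 60 + 0.5·(62 − 60) = 60 + 0.5·2 = 61.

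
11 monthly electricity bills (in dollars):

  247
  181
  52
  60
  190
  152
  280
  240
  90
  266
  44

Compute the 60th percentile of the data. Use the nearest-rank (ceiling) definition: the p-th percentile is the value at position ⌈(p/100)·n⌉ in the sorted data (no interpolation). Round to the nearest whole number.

190

Sorted: 44, 52, 60, 90, 152, 181, 190, 240, 247, 266, 280.
n = 11.
Position = ⌈60/100 · 11⌉ = ⌈6.6⌉ = 7.
The value at rank 7 is 190.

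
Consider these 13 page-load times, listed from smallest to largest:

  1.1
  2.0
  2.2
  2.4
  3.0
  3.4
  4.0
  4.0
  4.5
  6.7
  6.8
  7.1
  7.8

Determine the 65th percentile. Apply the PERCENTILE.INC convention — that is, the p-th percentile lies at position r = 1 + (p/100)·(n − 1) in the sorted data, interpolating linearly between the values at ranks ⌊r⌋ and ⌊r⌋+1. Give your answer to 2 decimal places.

4.40

n = 13.
r = 1 + (65/100)·(13 − 1) = 1 + 7.8 = 8.8.
Rank 8 is 4.0 and rank 9 is 4.5.
Interpolate: 4.0 + 0.8·(4.5 − 4.0) = 4.0 + 0.8·0.5 = 4.4.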